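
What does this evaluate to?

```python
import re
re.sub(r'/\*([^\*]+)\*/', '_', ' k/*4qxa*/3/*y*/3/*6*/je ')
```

' k_3_3_je '

Every occurrence is swapped for '_'.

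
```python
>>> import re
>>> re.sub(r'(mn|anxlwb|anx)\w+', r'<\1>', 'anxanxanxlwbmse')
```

'<anx>'

Matches: at [0:15] → 'anxanxanxlwbmse'.
Each match is replaced using the text its own group 1 captured.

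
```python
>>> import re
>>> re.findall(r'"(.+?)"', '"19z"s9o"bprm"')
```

Scanning left to right: at [0:5] match '"19z"', group 1 = '19z'; at [8:14] match '"bprm"', group 1 = 'bprm'.
One capturing group, so `findall` returns just the captured substring from each match — 2 in all.

['19z', 'bprm']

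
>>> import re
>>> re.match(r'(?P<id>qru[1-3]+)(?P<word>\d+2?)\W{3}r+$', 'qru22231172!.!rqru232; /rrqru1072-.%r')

The pattern matches the literal 'qru', then one or more of a character in [1-3] (captured as 'id'); then one or more of a digit, then optionally a literal '2' (captured as 'word'); then exactly 3 of a non-word character, then one or more of the literal 'r'; then anchored at the end.
`re.match` won't scan ahead — the pattern has to work from the very first character.
Here position 0 doesn't satisfy it, so the call returns None.

None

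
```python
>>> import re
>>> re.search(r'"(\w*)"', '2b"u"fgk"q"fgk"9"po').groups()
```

`re.search` scans for the first position where the pattern succeeds.
The match spans [2:5] → '"u"'.
Captured: group 1 = 'u'.

('u',)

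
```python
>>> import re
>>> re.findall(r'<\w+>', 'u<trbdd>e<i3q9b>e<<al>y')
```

['<trbdd>', '<i3q9b>', '<al>']

Walking the string: at [1:8] → '<trbdd>'; at [9:16] → '<i3q9b>'; at [18:22] → '<al>'.
No capturing groups, so `findall` returns the 3 full match strings.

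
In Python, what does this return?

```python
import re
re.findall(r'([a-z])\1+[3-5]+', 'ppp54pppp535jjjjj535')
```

A backreference is literal: `\1` must see the identical characters the first group matched.
`findall` collects group 1 from each match (3 total).

['p', 'p', 'j']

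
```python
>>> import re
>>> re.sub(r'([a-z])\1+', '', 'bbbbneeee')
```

'n'

A backreference is literal: `\1` must see the identical characters the first group matched.
Each match is replaced by ''.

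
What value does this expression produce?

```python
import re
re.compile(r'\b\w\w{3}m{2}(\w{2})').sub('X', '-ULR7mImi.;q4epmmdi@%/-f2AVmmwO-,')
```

'-ULR7mImi.;X@%/-X-,'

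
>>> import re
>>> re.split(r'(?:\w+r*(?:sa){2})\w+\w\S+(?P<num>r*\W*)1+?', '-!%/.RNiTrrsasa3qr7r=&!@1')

This matches one or more of a word character, then zero or more of a literal 'r', then the literal 'sa' repeated 2 times (non-capturing group); then one or more of a word character, then a word character, then one or more of a non-whitespace character; then zero or more of the literal 'r', then zero or more of a non-word character (captured as 'num'); then one or more of a literal '1' (lazy).
Matches to split on: at [5:25] → 'RNiTrrsasa3qr7r=&!@1'.
The group in the pattern means `split` returns the separators' captures alongside the pieces.

['-!%/.', '', '']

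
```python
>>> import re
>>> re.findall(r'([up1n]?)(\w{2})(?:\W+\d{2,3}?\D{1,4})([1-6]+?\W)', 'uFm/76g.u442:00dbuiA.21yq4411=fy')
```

Multiple groups make `findall` return tuples — one 3-tuple for each match.

[('u', 'Fm', '442:'), ('u', 'iA', '4411=')]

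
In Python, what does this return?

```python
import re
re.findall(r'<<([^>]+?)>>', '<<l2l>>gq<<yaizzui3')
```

['l2l']

Matches: at [0:7] match '<<l2l>>', group 1 = 'l2l'.
`findall` collects group 1 from the one match (1 total).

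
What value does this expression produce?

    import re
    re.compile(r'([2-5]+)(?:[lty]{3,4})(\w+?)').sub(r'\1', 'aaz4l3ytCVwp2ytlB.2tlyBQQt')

'aaz4l3ytCVwp2.2QQt'

The pattern matches one or more of a character in [2-5] (captured); then 3 to 4 of one of [lty] (non-capturing group); then one or more of a word character (lazy) (captured).
Lazy quantifiers expand one character at a time until the remainder of the pattern can match.
Matches: at [12:17] → '2ytlB'; at [18:23] → '2tlyB'.
`\1` in the replacement pulls in group 1's text for each match.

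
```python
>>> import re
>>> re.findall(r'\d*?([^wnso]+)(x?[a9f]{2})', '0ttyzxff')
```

[('0ttyzx', 'ff')]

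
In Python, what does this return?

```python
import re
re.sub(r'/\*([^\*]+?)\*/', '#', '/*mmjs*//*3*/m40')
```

Matches: at [0:8] → '/*mmjs*/'; at [8:13] → '/*3*/'.
`sub` substitutes '#' at each match site.

'##m40'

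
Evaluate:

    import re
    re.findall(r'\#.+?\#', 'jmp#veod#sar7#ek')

['#veod#']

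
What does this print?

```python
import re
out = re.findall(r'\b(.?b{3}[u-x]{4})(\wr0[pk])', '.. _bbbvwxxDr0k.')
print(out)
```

[('_bbbvwxx', 'Dr0k')]

Pattern: a word boundary (`\b`, zero-width); then optionally any character, then exactly 3 of a literal 'b', then exactly 4 of a character in [u-x] (captured); then a word character, then the literal 'r0', then one of [pk] (captured).
Scanning left to right: at [3:15] match '_bbbvwxxDr0k', groups = ('_bbbvwxx', 'Dr0k').
`findall` packs the 2 group values into a tuple for every match.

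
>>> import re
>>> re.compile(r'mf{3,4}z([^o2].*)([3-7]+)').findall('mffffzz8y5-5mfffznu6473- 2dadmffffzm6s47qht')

[('z8y5-5mfffznu6473- 2dadmffffzm6s4', '7')]

This matches the literal 'm', then 3 to 4 of the literal 'f', then the literal 'z'; then any character except [o2], then zero or more of any character (captured); then one or more of a character in [3-7] (captured).
Walking the string: at [0:40] match 'mffffzz8y5-5mfffznu6473- 2dadmffffzm6s47', groups = ('z8y5-5mfffznu6473- 2dadmffffzm6s4', '7').
With 2 capturing groups, `findall` returns a 2-tuple per match.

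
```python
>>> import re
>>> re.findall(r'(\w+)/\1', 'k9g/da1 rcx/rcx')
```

['rcx']

The backreference `\1` re-matches whatever the first group consumed, character for character.
One capturing group, so `findall` returns just the captured substring from the one match — 1 in all.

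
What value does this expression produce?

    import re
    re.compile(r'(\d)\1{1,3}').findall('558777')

['5', '7']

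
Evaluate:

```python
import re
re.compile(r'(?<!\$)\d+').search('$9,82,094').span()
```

`(?!…)`/`(?<!…)` only lets a position through if the neighbouring text does NOT match; no characters are consumed.
`search` walks the string left to right and returns the first match it finds.
The match spans [3:5] → '82'.

(3, 5)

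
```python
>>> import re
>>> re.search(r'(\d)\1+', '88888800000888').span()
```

The backreference `\1` re-matches whatever the first group consumed, character for character.
`re.search` tries every starting position until one works.
The match spans [0:6] → '888888'.
Captured: group 1 = '8'.

(0, 6)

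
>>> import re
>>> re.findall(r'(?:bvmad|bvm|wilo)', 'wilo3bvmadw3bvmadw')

Alternation isn't longest-match — the leftmost alternative that fits at this position is chosen.
Walking the string: at [0:4] → 'wilo'; at [5:10] → 'bvmad'; at [12:17] → 'bvmad'.
Since nothing is captured, `findall` lists the 3 matched substrings directly.

['wilo', 'bvmad', 'bvmad']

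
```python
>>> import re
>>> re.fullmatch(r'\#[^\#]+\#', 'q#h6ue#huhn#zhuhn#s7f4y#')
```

None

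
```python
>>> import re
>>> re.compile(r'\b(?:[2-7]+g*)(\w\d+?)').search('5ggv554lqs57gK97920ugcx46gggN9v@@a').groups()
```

('v5',)

The match spans [0:5] → '5ggv5'.
Captured: group 1 = 'v5'.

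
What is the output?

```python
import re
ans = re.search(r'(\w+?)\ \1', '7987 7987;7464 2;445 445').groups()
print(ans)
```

`\1` is not a pattern — it's the concrete string captured by group 1, re-applied verbatim.
`search` walks the string left to right and returns the first match it finds.
The match spans [0:9] → '7987 7987'.
Captured: group 1 = '7987'.

('7987',)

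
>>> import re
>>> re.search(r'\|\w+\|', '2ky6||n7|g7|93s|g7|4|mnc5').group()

'|n7|'

Unlike `match`, `search` isn't anchored — it looks for the pattern anywhere in the string.
The match spans [5:9] → '|n7|'.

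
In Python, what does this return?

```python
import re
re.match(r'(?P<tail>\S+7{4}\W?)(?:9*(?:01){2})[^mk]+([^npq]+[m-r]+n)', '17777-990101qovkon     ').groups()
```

This matches one or more of a non-whitespace character, then exactly 4 of a literal '7', then optionally a non-word character (captured as 'tail'); then zero or more of the literal '9', then the literal '01' repeated 2 times (non-capturing group); then one or more of any character except [mk]; then one or more of any character except [npq], then one or more of a character in [m-r], then the literal 'n' (captured).
With `match`, the pattern is implicitly anchored at the beginning.
The match spans [0:18] → '17777-990101qovkon'.
Captured: group 1 = '17777-', group 2 = 'kon'.

('17777-', 'kon')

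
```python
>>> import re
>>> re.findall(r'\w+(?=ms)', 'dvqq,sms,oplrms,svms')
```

['s', 'oplr', 'sv']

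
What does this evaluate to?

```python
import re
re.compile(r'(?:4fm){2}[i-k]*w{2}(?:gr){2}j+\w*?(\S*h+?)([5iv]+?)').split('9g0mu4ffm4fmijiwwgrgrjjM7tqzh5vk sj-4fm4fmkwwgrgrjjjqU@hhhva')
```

The pattern matches the literal '4fm' repeated 2 times, then zero or more of a character in [i-k], then exactly 2 of a literal 'w'; then the literal 'gr' repeated 2 times, then one or more of a literal 'j', then zero or more of a word character (lazy); then zero or more of a non-whitespace character, then one or more of the literal 'h' (lazy) (captured); then one or more of one of [5iv] (lazy) (captured).
The group in the pattern means `split` returns the separators' captures alongside the pieces.

['9g0mu4ffm4fmijiwwgrgrjjM7tqzh5vk sj-', 'qU@hhh', 'v', 'a']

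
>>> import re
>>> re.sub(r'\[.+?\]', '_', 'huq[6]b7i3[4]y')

A `+?`/`*?`/`{m,n}?` starts at its minimum and grows only as far as needed for what follows to match.
Matches: at [3:6] → '[6]'; at [10:13] → '[4]'.
Every occurrence is swapped for '_'.

'huq_b7i3_y'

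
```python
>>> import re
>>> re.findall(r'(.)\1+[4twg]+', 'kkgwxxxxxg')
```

`\1` is not a pattern — it's the concrete string captured by group 1, re-applied verbatim.
Scanning left to right: at [0:4] match 'kkgw', group 1 = 'k'; at [4:10] match 'xxxxxg', group 1 = 'x'.
Because there's exactly one group, `findall` drops the full match and keeps group 1 from each hit.

['k', 'x']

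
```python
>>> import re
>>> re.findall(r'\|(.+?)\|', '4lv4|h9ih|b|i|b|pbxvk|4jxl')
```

['h9ih', 'i', 'pbxvk']

With the lazy modifier that quantifier settles for the fewest repetitions that let the rest of the pattern succeed (the atoms after it are unaffected and can still be greedy).
Walking the string: at [4:10] match '|h9ih|', group 1 = 'h9ih'; at [11:14] match '|i|', group 1 = 'i'; at [15:22] match '|pbxvk|', group 1 = 'pbxvk'.
With a single group, `findall` returns only what that group captured — 3 items.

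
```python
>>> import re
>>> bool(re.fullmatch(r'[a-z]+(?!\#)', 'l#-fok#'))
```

Because the assertion is negative and zero-width, positions next to the forbidden text are skipped.
`re.fullmatch` is like wrapping the pattern in `^…$` (in single-line mode).
Here there's no way to consume every character, so the call returns None, and `bool(None)` is False.

False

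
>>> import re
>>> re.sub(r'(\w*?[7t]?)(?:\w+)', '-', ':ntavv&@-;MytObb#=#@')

The pattern matches zero or more of a word character (lazy), then optionally one of [7t] (captured); then one or more of a word character (non-capturing group).
Each match is replaced by '-'.

':-&@-;-#=#@'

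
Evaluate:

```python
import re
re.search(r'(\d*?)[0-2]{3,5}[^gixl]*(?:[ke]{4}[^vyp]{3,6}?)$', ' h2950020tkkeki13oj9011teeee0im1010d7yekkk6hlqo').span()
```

This matches zero or more of a digit (lazy) (captured); then 3 to 5 of a character in [0-2], then zero or more of any character except [gixl]; then exactly 4 of one of [ke], then 3 to 6 of any character except [vyp] (lazy) (non-capturing group); then anchored at the end.
`re.search` scans for the first position where the pattern succeeds.
The match spans [31:47] → '1010d7yekkk6hlqo'.
Captured: group 1 = ''.

(31, 47)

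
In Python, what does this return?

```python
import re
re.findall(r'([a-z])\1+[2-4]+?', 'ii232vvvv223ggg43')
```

`\1` has to match the exact text group 1 already captured.
Scanning left to right: at [0:3] match 'ii2', group 1 = 'i'; at [5:10] match 'vvvv2', group 1 = 'v'; at [12:16] match 'ggg4', group 1 = 'g'.
One capturing group, so `findall` returns just the captured substring from each match — 3 in all.

['i', 'v', 'g']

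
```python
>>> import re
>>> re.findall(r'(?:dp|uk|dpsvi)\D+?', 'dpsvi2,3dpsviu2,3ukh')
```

Branches in `(...|...)` are attempted left-to-right; the first branch that allows the whole pattern to succeed is taken.
`findall` yields the raw match text (3 of them) because the pattern has no groups.

['dps', 'dps', 'ukh']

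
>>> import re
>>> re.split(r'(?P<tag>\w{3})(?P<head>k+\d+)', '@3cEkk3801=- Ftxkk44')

The pattern matches exactly 3 of a word character (captured as 'tag'); then one or more of the literal 'k', then one or more of a digit (captured as 'head').
Matches to split on: at [1:10] → '3cEkk3801'; at [13:20] → 'Ftxkk44'.
`re.split` interleaves the captured-group text with the surrounding fragments.

['@', '3cE', 'kk3801', '=- ', 'Ftx', 'kk44', '']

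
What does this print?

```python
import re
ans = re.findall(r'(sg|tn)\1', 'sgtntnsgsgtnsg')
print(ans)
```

`\1` has to match the exact text group 1 already captured.
With a single group, `findall` returns only what that group captured — 2 items.

['tn', 'sg']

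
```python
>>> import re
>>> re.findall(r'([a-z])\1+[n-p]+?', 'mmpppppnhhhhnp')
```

['m', 'p', 'h']

A backreference is literal: `\1` must see the identical characters the first group matched.
Matches: at [0:3] match 'mmp', group 1 = 'm'; at [3:8] match 'ppppn', group 1 = 'p'; at [8:13] match 'hhhhn', group 1 = 'h'.
One capturing group, so `findall` returns just the captured substring from each match — 3 in all.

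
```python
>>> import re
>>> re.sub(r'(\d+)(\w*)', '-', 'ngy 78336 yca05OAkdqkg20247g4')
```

`sub` substitutes '-' at each match site.

'ngy - yca-'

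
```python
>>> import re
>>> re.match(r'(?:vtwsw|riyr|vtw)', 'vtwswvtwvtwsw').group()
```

'vtwsw'

`match` is anchored at position 0; if the pattern doesn't fit there, it returns None.
The match spans [0:5] → 'vtwsw'.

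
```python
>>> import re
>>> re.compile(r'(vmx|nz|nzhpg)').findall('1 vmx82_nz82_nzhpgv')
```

['vmx', 'nz', 'nz']

Branches in `(...|...)` are attempted left-to-right; the first branch that allows the whole pattern to succeed is taken.
One capturing group, so `findall` returns just the captured substring from each match — 3 in all.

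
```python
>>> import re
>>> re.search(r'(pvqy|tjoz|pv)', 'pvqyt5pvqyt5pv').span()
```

(0, 4)

Branches in `(...|...)` are attempted left-to-right; the first branch that allows the whole pattern to succeed is taken.
The match spans [0:4] → 'pvqy'.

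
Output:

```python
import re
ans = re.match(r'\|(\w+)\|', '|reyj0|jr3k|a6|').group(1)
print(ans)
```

reyj0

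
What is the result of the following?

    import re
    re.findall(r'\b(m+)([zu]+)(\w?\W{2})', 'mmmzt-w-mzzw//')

With 3 capturing groups, `findall` returns a 3-tuple per match.

[('m', 'zz', 'w//')]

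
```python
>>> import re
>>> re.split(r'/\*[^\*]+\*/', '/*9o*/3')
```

['', '3']

Matches to split on: at [0:6] → '/*9o*/'.
`split` removes every match and returns the 2 fragments in between.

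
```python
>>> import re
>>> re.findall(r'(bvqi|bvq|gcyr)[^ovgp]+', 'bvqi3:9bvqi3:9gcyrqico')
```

Alternation tries branches left to right and keeps the first one that lets the overall match succeed at that position.
Scanning left to right: at [0:8] match 'bvqi3:9b', group 1 = 'bvqi'; at [14:21] match 'gcyrqic', group 1 = 'gcyr'.
With a single group, `findall` returns only what that group captured — 2 items.

['bvqi', 'gcyr']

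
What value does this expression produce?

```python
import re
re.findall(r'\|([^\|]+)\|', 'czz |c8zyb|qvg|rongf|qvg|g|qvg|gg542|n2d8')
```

['c8zyb', 'rongf', 'g', 'gg542']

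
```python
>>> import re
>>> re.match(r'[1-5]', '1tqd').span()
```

(0, 1)

The pattern matches a character in [1-5].
`match` is anchored at position 0; if the pattern doesn't fit there, it returns None.
The match spans [0:1] → '1'.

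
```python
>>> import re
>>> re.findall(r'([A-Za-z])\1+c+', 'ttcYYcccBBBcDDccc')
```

['t', 'Y', 'B', 'D']

After group 1 captures some text, `\1` only succeeds where that same text appears again.
`findall` collects group 1 from each match (4 total).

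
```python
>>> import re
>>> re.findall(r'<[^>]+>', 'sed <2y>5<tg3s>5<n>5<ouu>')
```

['<2y>', '<tg3s>', '<n>', '<ouu>']

Since nothing is captured, `findall` lists the 4 matched substrings directly.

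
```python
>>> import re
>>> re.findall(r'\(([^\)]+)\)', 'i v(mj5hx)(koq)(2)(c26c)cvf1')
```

['mj5hx', 'koq', '2', 'c26c']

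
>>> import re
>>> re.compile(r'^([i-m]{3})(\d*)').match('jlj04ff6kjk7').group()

The pattern matches anchored at the start of the string; then exactly 3 of a character in [i-m] (captured); then zero or more of a digit (captured).
`re.match` only tries the pattern at the start of the string.
The match spans [0:5] → 'jlj04'.
Captured: group 1 = 'jlj', group 2 = '04'.

'jlj04'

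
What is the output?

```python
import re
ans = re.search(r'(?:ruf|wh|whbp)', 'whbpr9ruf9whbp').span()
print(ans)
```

(0, 2)

Alternation tries branches left to right and keeps the first one that lets the overall match succeed at that position.
The match spans [0:2] → 'wh'.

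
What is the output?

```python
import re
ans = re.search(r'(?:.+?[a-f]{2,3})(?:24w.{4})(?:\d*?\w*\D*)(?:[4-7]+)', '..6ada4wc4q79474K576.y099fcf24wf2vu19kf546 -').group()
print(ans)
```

The match spans [0:42] → '..6ada4wc4q79474K576.y099fcf24wf2vu19kf546'.

..6ada4wc4q79474K576.y099fcf24wf2vu19kf546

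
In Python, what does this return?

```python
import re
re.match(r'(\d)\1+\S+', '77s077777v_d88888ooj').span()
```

`match` is anchored at position 0; if the pattern doesn't fit there, it returns None.
The match spans [0:20] → '77s077777v_d88888ooj'.

(0, 20)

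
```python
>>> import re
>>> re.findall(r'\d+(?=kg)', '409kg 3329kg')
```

Because the assertion is zero-width, the text it checks is not consumed and won't appear in the result.
No capturing groups, so `findall` returns the 2 full match strings.

['409', '3329']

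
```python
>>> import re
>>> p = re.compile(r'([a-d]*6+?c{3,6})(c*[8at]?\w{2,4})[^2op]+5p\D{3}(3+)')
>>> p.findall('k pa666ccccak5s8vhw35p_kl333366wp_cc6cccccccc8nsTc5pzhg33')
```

This matches zero or more of a character in [a-d], then one or more of the literal '6' (lazy), then 3 to 6 of a literal 'c' (captured); then zero or more of a literal 'c', then optionally one of [8at], then 2 to 4 of a word character (captured); then one or more of any character except [2op], then the literal '5p', then exactly 3 of a non-digit; then one or more of a literal '3' (captured).
Matches: at [3:29] match 'a666ccccak5s8vhw35p_kl3333', groups = ('a666cccc', 'ak5s8', '3333'); at [34:57] match 'cc6cccccccc8nsTc5pzhg33', groups = ('cc6cccccc', 'cc8nsT', '33').
Multiple groups make `findall` return tuples — one 3-tuple for each match.

[('a666cccc', 'ak5s8', '3333'), ('cc6cccccc', 'cc8nsT', '33')]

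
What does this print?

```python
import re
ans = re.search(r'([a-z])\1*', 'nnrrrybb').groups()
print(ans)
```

('n',)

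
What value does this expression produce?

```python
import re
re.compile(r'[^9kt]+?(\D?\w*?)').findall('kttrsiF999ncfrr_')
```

Because there's exactly one group, `findall` drops the full match and keeps group 1 from each hit.

['s', 'F', 'c', 'r', '_']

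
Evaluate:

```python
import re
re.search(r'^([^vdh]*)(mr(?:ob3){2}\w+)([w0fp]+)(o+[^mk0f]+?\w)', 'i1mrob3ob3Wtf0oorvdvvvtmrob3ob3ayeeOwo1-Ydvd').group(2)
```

'mrob3ob3Wtf0oorvdvvvtmrob3ob3ayeeO'

The match spans [0:41] → 'i1mrob3ob3Wtf0oorvdvvvtmrob3ob3ayeeOwo1-Y'.
Captured: group 1 = 'i1', group 2 = 'mrob3ob3Wtf0oorvdvvvtmrob3ob3ayeeO', group 3 = 'w', group 4 = 'o1-Y'.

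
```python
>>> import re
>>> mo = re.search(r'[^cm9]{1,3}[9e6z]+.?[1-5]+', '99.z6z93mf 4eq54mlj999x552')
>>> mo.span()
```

This matches 1 to 3 of any character except [cm9], then one or more of one of [9e6z]; then optionally any character, then one or more of a character in [1-5].
`re.search` tries every starting position until one works.
The match spans [2:8] → '.z6z93'.

(2, 8)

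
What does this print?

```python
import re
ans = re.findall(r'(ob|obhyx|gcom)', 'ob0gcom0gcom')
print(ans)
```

['ob', 'gcom', 'gcom']

Scanning left to right: at [0:2] match 'ob', group 1 = 'ob'; at [3:7] match 'gcom', group 1 = 'gcom'; at [8:12] match 'gcom', group 1 = 'gcom'.
Because there's exactly one group, `findall` drops the full match and keeps group 1 from each hit.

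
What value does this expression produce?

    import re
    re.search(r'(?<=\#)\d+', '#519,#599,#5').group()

The `(?=…)`/`(?<=…)` assertion just peeks at neighbouring text; it doesn't advance the match position.
`re.search` tries every starting position until one works.
The match spans [1:4] → '519'.

'519'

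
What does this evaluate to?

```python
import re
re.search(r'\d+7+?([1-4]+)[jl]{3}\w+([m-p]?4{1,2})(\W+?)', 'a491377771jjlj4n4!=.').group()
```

The pattern matches one or more of a digit, then one or more of a literal '7' (lazy); then one or more of a character in [1-4] (captured); then exactly 3 of one of [jl], then one or more of a word character; then optionally a character in [m-p], then 1 to 2 of a literal '4' (captured); then one or more of a non-word character (lazy) (captured).
Because the quantifier is non-greedy, it stops expanding at the earliest point where the rest of the pattern can succeed.
`search` walks the string left to right and returns the first match it finds.
The match spans [1:18] → '491377771jjlj4n4!'.
Captured: group 1 = '1', group 2 = '4', group 3 = '!'.

'491377771jjlj4n4!'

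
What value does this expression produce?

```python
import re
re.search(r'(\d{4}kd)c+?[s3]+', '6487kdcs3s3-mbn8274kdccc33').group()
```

The pattern matches exactly 4 of a digit, then the literal 'kd' (captured); then one or more of a literal 'c' (lazy), then one or more of one of [s3].
`search` walks the string left to right and returns the first match it finds.
The match spans [0:11] → '6487kdcs3s3'.
Captured: group 1 = '6487kd'.

'6487kdcs3s3'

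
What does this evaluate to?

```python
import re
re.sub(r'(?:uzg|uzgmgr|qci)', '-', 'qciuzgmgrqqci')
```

'--mgrq-'

Alternation tries branches left to right and keeps the first one that lets the overall match succeed at that position.
`sub` substitutes '-' at each match site.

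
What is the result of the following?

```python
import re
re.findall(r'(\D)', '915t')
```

['t']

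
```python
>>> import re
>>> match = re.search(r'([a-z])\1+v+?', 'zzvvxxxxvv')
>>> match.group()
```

The backreference `\1` re-matches whatever the first group consumed, character for character.
The match spans [0:3] → 'zzv'.

'zzv'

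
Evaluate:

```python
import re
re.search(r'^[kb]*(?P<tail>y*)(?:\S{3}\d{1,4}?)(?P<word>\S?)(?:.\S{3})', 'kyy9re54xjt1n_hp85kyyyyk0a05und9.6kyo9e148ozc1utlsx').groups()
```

('yy', '4')

The match spans [0:12] → 'kyy9re54xjt1'.
Captured: group 1 = 'yy', group 2 = '4'.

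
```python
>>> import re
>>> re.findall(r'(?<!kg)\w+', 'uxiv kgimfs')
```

A negative assertion filters positions out without eating any characters.
Since nothing is captured, `findall` lists the 2 matched substrings directly.

['uxiv', 'kgimfs']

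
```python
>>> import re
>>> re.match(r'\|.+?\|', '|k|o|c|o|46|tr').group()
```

'|k|'

Because the quantifier is non-greedy, it stops expanding at the earliest point where the rest of the pattern can succeed.
`re.match` only tries the pattern at the start of the string.
The match spans [0:3] → '|k|'.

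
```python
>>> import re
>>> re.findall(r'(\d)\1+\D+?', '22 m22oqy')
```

['2', '2']

A backreference is literal: `\1` must see the identical characters the first group matched.
Walking the string: at [0:3] match '22 ', group 1 = '2'; at [4:7] match '22o', group 1 = '2'.
With a single group, `findall` returns only what that group captured — 2 items.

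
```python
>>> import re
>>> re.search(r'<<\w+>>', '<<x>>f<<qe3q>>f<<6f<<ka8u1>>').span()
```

`re.search` scans for the first position where the pattern succeeds.
The match spans [0:5] → '<<x>>'.

(0, 5)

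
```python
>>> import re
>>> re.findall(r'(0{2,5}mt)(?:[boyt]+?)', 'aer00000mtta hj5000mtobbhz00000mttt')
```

['00000mt', '000mt', '00000mt']

This matches 2 to 5 of a literal '0', then the literal 'mt' (captured); then one or more of one of [boyt] (lazy) (non-capturing group).
Scanning left to right: at [3:11] match '00000mtt', group 1 = '00000mt'; at [16:22] match '000mto', group 1 = '000mt'; at [26:34] match '00000mtt', group 1 = '00000mt'.
With a single group, `findall` returns only what that group captured — 3 items.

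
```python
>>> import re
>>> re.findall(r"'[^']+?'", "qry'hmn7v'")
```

["'hmn7v'"]

Scanning left to right: at [3:10] → "'hmn7v'".
No capturing groups, so `findall` returns the 1 full match string.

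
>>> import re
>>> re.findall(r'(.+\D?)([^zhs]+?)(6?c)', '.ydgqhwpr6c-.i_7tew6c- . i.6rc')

Multiple groups make `findall` return tuples — one 3-tuple for the one match.

[('.ydgqhwpr6c-.i_7tew6c- . i.6', 'r', 'c')]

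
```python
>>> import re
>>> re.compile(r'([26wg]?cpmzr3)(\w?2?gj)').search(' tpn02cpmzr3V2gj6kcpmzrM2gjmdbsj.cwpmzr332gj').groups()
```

('2cpmzr3', 'V2gj')

This matches optionally one of [26wg], then the literal 'cpm', then the literal 'zr3' (captured); then optionally a word character, then optionally the literal '2', then the literal 'gj' (captured).
Unlike `match`, `search` isn't anchored — it looks for the pattern anywhere in the string.
The match spans [5:16] → '2cpmzr3V2gj'.
Captured: group 1 = '2cpmzr3', group 2 = 'V2gj'.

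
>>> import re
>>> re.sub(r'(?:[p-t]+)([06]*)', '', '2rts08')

'28'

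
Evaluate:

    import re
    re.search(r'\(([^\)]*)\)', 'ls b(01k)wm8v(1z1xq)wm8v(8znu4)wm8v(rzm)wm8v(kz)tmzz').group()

'(01k)'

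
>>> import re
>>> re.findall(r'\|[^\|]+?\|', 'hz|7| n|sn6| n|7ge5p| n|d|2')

Scanning left to right: at [2:5] → '|7|'; at [7:12] → '|sn6|'; at [14:21] → '|7ge5p|'; at [23:26] → '|d|'.
Since nothing is captured, `findall` lists the 4 matched substrings directly.

['|7|', '|sn6|', '|7ge5p|', '|d|']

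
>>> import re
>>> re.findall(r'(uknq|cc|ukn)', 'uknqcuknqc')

['uknq', 'uknq']

The regex engine tests alternatives in the order written; an earlier branch that matches wins even if a later one would match more.
Matches: at [0:4] match 'uknq', group 1 = 'uknq'; at [5:9] match 'uknq', group 1 = 'uknq'.
One capturing group, so `findall` returns just the captured substring from each match — 2 in all.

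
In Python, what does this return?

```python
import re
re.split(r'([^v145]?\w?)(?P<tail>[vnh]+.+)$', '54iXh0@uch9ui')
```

['54', 'iX', 'h0@uch9ui', '']

The pattern matches optionally any character except [v145], then optionally a word character (captured); then one or more of one of [vnh], then one or more of any character (captured as 'tail'); then anchored at the end.
Matches to split on: at [2:13] → 'iXh0@uch9ui'.
The group in the pattern means `split` returns the separators' captures alongside the pieces.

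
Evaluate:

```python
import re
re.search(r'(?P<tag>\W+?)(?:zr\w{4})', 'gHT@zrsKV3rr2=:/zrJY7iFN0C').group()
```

'@zrsKV3'

Pattern: one or more of a non-word character (lazy) (captured as 'tag'); then the literal 'zr', then exactly 4 of a word character (non-capturing group).
`re.search` scans for the first position where the pattern succeeds.
The match spans [3:10] → '@zrsKV3'.
Captured: group 1 = '@'.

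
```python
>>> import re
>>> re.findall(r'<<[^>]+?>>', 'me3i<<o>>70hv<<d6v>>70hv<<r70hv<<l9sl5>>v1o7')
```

['<<o>>', '<<d6v>>', '<<r70hv<<l9sl5>>']

Since nothing is captured, `findall` lists the 3 matched substrings directly.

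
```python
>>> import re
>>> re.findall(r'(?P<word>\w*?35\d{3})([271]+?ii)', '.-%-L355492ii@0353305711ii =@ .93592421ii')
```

This matches zero or more of a word character (lazy), then the literal '35', then exactly 3 of a digit (captured as 'word'); then one or more of one of [271] (lazy), then the literal 'ii' (captured).
Scanning left to right: at [4:13] match 'L355492ii', groups = ('L35549', '2ii'); at [31:41] match '93592421ii', groups = ('935924', '21ii').
With 2 capturing groups, `findall` returns a 2-tuple per match.

[('L35549', '2ii'), ('935924', '21ii')]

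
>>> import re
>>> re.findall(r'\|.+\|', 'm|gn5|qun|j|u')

['|gn5|qun|j|']

Walking the string: at [1:12] → '|gn5|qun|j|'.
`findall` yields the raw match text (1 of them) because the pattern has no groups.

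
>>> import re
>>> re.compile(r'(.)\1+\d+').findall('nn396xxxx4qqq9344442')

`\1` is not a pattern — it's the concrete string captured by group 1, re-applied verbatim.
Matches: at [0:5] match 'nn396', group 1 = 'n'; at [5:10] match 'xxxx4', group 1 = 'x'; at [10:20] match 'qqq9344442', group 1 = 'q'.
`findall` collects group 1 from each match (3 total).

['n', 'x', 'q']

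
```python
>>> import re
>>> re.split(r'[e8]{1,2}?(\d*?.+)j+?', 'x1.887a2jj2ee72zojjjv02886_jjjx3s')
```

A `+?`/`*?`/`{m,n}?` starts at its minimum and grows only as far as needed for what follows to match.
The group in the pattern means `split` returns the separators' captures alongside the pieces.

['x1.', '87a2jj2ee72zojjjv02886_jj', 'x3s']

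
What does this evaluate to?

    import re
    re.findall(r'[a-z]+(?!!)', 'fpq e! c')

['fpq', 'c']

The negative lookahead/lookbehind blocks any match where the forbidden context is present.
Scanning left to right: at [0:3] → 'fpq'; at [7:8] → 'c'.
No capturing groups, so `findall` returns the 2 full match strings.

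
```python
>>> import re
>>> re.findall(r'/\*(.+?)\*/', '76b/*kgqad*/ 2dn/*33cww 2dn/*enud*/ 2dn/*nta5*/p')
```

['kgqad', '33cww 2dn/*enud', 'nta5']

Walking the string: at [3:12] match '/*kgqad*/', group 1 = 'kgqad'; at [16:35] match '/*33cww 2dn/*enud*/', group 1 = '33cww 2dn/*enud'; at [39:47] match '/*nta5*/', group 1 = 'nta5'.
One capturing group, so `findall` returns just the captured substring from each match — 3 in all.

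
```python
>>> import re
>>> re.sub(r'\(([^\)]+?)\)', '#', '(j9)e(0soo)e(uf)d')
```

'#e#e#d'

Every occurrence is swapped for '#'.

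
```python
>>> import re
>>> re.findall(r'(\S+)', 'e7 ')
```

['e7']

One capturing group, so `findall` returns just the captured substring from the one match — 1 in all.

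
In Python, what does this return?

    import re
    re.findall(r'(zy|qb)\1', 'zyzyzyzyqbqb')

`\1` has to match the exact text group 1 already captured.
Because there's exactly one group, `findall` drops the full match and keeps group 1 from each hit.

['zy', 'zy', 'qb']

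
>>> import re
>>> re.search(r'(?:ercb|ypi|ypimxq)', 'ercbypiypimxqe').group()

'ercb'

`search` walks the string left to right and returns the first match it finds.
The match spans [0:4] → 'ercb'.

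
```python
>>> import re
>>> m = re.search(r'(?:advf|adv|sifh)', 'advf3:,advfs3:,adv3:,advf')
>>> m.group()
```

'advf'

`|` is ordered: at each position the engine commits to the first alternative that works.
`re.search` scans for the first position where the pattern succeeds.
The match spans [0:4] → 'advf'.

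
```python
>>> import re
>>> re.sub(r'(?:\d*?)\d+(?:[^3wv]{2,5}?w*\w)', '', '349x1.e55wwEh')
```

'55wwEh'

A non-greedy quantifier consumes as few characters as it can — just enough that the remainder of the pattern still matches from where it stops; whatever follows it matches normally.
Each match is replaced by ''.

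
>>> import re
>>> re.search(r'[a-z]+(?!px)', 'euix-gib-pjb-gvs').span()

(0, 4)

`(?!…)`/`(?<!…)` only lets a position through if the neighbouring text does NOT match; no characters are consumed.
`re.search` scans for the first position where the pattern succeeds.
The match spans [0:4] → 'euix'.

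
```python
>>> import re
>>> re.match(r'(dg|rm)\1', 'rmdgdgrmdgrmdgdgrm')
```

None

`\1` is not a pattern — it's the concrete string captured by group 1, re-applied verbatim.
`re.match` won't scan ahead — the pattern has to work from the very first character.
Here the pattern fails at index 0, so the call returns None.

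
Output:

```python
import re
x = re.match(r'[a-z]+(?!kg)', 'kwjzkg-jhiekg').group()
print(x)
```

kwjzkg

A negative assertion filters positions out without eating any characters.
`re.match` only tries the pattern at the start of the string.
The match spans [0:6] → 'kwjzkg'.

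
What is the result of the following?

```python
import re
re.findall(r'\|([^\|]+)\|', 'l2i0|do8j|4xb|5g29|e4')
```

['do8j', '5g29']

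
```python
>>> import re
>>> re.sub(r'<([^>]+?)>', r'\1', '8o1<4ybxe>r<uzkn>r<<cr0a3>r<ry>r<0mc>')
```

The replacement refers to a captured group, so each match is rewritten using its own captured text.

'8o14ybxeruzknr<cr0a3rryr0mc'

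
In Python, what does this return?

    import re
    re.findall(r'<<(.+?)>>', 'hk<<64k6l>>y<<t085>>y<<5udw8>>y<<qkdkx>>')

With the lazy modifier that quantifier settles for the fewest repetitions that let the rest of the pattern succeed (the atoms after it are unaffected and can still be greedy).
`findall` collects group 1 from each match (4 total).

['64k6l', 't085', '5udw8', 'qkdkx']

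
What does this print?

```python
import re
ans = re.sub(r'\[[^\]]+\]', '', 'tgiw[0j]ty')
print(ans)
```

tgiwty

`sub` substitutes '' at each match site.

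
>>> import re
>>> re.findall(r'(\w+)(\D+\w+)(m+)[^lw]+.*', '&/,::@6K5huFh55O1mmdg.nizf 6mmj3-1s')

[('6K5huFh55O1mmdg', '.nizf 6m', 'm')]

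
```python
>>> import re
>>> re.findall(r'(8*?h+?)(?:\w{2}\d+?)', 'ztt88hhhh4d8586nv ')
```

The pattern matches zero or more of the literal '8' (lazy), then one or more of a literal 'h' (lazy) (captured); then exactly 2 of a word character, then one or more of a digit (lazy) (non-capturing group).
The `?` after the quantifier makes it lazy — it takes as little as possible before letting the rest of the pattern try.
Scanning left to right: at [3:10] match '88hhhh4', group 1 = '88hh'.
`findall` collects group 1 from the one match (1 total).

['88hh']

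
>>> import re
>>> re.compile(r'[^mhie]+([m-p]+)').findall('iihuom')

The pattern matches one or more of any character except [mhie]; then one or more of a character in [m-p] (captured).
Walking the string: at [3:6] match 'uom', group 1 = 'm'.
With a single group, `findall` returns only what that group captured — 1 item.

['m']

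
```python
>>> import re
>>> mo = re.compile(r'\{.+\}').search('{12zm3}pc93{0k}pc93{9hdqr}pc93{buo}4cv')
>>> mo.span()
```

(0, 35)

`re.search` scans for the first position where the pattern succeeds.
The match spans [0:35] → '{12zm3}pc93{0k}pc93{9hdqr}pc93{buo}'.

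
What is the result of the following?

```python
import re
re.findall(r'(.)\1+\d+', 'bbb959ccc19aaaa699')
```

['b', 'c', 'a']

After group 1 captures some text, `\1` only succeeds where that same text appears again.
Walking the string: at [0:6] match 'bbb959', group 1 = 'b'; at [6:11] match 'ccc19', group 1 = 'c'; at [11:18] match 'aaaa699', group 1 = 'a'.
Because there's exactly one group, `findall` drops the full match and keeps group 1 from each hit.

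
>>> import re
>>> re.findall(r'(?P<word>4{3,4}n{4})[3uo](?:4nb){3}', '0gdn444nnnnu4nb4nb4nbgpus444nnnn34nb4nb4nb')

The pattern matches 3 to 4 of a literal '4', then exactly 4 of a literal 'n' (captured as 'word'); then one of [3uo], then the literal '4nb' repeated 3 times.
Scanning left to right: at [4:21] match '444nnnnu4nb4nb4nb', group 1 = '444nnnn'; at [25:42] match '444nnnn34nb4nb4nb', group 1 = '444nnnn'.
Because there's exactly one group, `findall` drops the full match and keeps group 1 from each hit.

['444nnnn', '444nnnn']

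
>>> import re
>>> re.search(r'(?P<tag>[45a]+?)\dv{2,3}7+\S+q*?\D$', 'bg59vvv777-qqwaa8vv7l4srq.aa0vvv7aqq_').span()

(2, 37)

The pattern matches one or more of one of [45a] (lazy) (captured as 'tag'); then a digit, then 2 to 3 of the literal 'v', then one or more of the literal '7'; then one or more of a non-whitespace character, then zero or more of the literal 'q' (lazy); then a non-digit; then anchored at the end.
The match spans [2:37] → '59vvv777-qqwaa8vv7l4srq.aa0vvv7aqq_'.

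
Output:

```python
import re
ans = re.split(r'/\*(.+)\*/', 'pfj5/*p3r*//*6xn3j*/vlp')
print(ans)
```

['pfj5', 'p3r*//*6xn3j', 'vlp']

With a capturing group present, the delimiter's captured portion is kept in the result list.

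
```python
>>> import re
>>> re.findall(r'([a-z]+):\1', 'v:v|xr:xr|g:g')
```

['v', 'xr', 'g']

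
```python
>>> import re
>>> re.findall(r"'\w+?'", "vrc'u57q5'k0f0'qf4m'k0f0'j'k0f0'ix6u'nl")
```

With no groups in the pattern, `findall` gives back each whole match — 4 here.

["'u57q5'", "'qf4m'", "'j'", "'ix6u'"]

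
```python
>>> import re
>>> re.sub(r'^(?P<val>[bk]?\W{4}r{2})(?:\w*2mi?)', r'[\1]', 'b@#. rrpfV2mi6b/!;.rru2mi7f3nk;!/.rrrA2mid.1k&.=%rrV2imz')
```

'[b@#. rr]6b/!;.rru2mi7f3nk;!/.rrrA2mid.1k&.=%rrV2imz'

The pattern matches anchored at the start of the string; then optionally one of [bk], then exactly 4 of a non-word character, then exactly 2 of the literal 'r' (captured as 'val'); then zero or more of a word character, then the literal '2m', then optionally a literal 'i' (non-capturing group).
Matches: at [0:13] → 'b@#. rrpfV2mi'.
`\1` in the replacement pulls in group 1's text for each match.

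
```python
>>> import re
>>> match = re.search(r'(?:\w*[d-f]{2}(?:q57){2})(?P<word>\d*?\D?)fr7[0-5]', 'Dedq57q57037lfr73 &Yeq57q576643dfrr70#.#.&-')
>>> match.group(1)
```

'037l'

Pattern: zero or more of a word character, then exactly 2 of a character in [d-f], then the literal 'q57' repeated 2 times (non-capturing group); then zero or more of a digit (lazy), then optionally a non-digit (captured as 'word'); then the literal 'fr7', then a character in [0-5].
`re.search` tries every starting position until one works.
The match spans [0:17] → 'Dedq57q57037lfr73'.
Captured: group 1 = '037l'.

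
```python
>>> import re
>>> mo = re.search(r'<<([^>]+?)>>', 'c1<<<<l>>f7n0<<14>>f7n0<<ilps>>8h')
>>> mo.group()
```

'<<<<l>>'

The match spans [2:9] → '<<<<l>>'.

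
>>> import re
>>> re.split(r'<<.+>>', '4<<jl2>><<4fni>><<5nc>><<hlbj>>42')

Each match becomes a cut point; 2 segments remain.

['4', '42']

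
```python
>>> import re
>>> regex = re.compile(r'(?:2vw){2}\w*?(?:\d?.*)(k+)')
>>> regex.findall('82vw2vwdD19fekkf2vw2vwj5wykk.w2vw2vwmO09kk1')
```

['k']

With a single group, `findall` returns only what that group captured — 1 item.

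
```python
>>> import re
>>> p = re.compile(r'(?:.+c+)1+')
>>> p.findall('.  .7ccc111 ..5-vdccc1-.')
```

['.  .7ccc111 ..5-vdccc1']

`findall` yields the raw match text (1 of them) because the pattern has no groups.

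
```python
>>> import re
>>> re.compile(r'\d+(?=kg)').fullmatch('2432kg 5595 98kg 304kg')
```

None

`fullmatch` succeeds only if the pattern covers the string from start to end.
Here there's no way to consume every character, so the call returns None.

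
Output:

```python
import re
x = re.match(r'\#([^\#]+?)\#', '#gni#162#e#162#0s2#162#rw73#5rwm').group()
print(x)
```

#gni#

`re.match` won't scan ahead — the pattern has to work from the very first character.
The match spans [0:5] → '#gni#'.
Captured: group 1 = 'gni'.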